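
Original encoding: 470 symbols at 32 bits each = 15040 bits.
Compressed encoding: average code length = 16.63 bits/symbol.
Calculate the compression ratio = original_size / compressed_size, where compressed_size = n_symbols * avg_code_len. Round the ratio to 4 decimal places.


original_size = n_symbols * orig_bits = 470 * 32 = 15040 bits
compressed_size = n_symbols * avg_code_len = 470 * 16.63 = 7816.1 bits
ratio = original_size / compressed_size = 15040 / 7816.1 = 1.9242

Compression ratio = 1.9242


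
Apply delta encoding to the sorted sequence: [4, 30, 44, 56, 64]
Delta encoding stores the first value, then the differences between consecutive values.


First value: 4
Deltas:
  30 - 4 = 26
  44 - 30 = 14
  56 - 44 = 12
  64 - 56 = 8


Delta encoded: [4, 26, 14, 12, 8]


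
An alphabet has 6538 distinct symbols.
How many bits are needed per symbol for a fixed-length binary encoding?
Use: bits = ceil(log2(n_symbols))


log2(6538) = 12.6746
Bracket: 2^12 = 4096 < 6538 <= 2^13 = 8192
So ceil(log2(6538)) = 13

bits = ceil(log2(6538)) = ceil(12.6746) = 13 bits


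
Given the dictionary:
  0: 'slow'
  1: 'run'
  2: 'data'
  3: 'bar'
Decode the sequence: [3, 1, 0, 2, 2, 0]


Look up each index in the dictionary:
  3 -> 'bar'
  1 -> 'run'
  0 -> 'slow'
  2 -> 'data'
  2 -> 'data'
  0 -> 'slow'

Decoded: "bar run slow data data slow"


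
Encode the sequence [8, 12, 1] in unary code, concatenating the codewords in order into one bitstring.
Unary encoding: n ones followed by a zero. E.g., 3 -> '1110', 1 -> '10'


Encode each number as n ones followed by a terminating 0:
  8 -> 111111110 (9 bits)
  12 -> 1111111111110 (13 bits)
  1 -> 10 (2 bits)
Total length = 9 + 13 + 2 = 24 bits.

Unary([8, 12, 1]) = 111111110111111111111010 (24 bits)


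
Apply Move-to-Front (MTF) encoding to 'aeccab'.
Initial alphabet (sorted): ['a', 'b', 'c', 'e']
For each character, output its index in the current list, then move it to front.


MTF encoding:
'a': index 0 in ['a', 'b', 'c', 'e'] -> ['a', 'b', 'c', 'e']
'e': index 3 in ['a', 'b', 'c', 'e'] -> ['e', 'a', 'b', 'c']
'c': index 3 in ['e', 'a', 'b', 'c'] -> ['c', 'e', 'a', 'b']
'c': index 0 in ['c', 'e', 'a', 'b'] -> ['c', 'e', 'a', 'b']
'a': index 2 in ['c', 'e', 'a', 'b'] -> ['a', 'c', 'e', 'b']
'b': index 3 in ['a', 'c', 'e', 'b'] -> ['b', 'a', 'c', 'e']


Output: [0, 3, 3, 0, 2, 3]


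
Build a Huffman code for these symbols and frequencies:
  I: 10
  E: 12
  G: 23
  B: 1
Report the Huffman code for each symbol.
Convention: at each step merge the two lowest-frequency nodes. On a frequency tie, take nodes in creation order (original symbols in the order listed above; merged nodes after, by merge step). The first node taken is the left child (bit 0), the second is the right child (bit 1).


Huffman tree construction:
Step 1: Merge B(1) + I(10) = 11
Step 2: Merge (B+I)(11) + E(12) = 23
Step 3: Merge G(23) + ((B+I)+E)(23) = 46
Read each symbol's code off the tree from the root (left child = 0, right child = 1).

Codes:
  I: 101 (length 3)
  E: 11 (length 2)
  G: 0 (length 1)
  B: 100 (length 3)
Average code length: 80/46 = 1.7391 bits/symbol


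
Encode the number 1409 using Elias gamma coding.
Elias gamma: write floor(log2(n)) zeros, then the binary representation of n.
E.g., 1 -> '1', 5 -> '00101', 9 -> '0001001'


num_bits = floor(log2(1409)) + 1 = 11
leading_zeros = num_bits - 1 = 10
binary(1409) = 10110000001

Elias gamma(1409) = '0000000000' + '10110000001' = 000000000010110000001 (21 bits)


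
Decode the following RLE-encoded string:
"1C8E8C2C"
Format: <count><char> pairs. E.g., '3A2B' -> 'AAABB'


Expanding each <count><char> pair:
  1C -> 'C'
  8E -> 'EEEEEEEE'
  8C -> 'CCCCCCCC'
  2C -> 'CC'

Decoded = CEEEEEEEECCCCCCCCCC


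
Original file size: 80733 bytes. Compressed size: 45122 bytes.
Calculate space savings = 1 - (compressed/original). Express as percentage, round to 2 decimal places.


ratio = compressed/original = 45122/80733 = 0.558904
savings = 1 - ratio = 1 - 0.558904 = 0.441096
as a percentage: 0.441096 * 100 = 44.11%

Space savings = 1 - 45122/80733 = 44.11%


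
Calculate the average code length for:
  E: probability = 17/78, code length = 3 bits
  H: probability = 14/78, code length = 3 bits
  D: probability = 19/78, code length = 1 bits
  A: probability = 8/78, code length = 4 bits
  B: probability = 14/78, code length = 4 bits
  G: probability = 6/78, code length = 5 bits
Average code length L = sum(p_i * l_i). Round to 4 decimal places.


Weighted contributions p_i * l_i:
  E: (17/78) * 3 = 51/78
  H: (14/78) * 3 = 42/78
  D: (19/78) * 1 = 19/78
  A: (8/78) * 4 = 32/78
  B: (14/78) * 4 = 56/78
  G: (6/78) * 5 = 30/78
Sum = (51 + 42 + 19 + 32 + 56 + 30)/78 = 230/78

L = 230/78 = 2.9487 bits/symbol


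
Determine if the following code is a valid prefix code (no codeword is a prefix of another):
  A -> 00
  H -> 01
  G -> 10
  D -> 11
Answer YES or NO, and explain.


Checking each pair (does one codeword prefix another?):
  A='00' vs H='01': no prefix
  A='00' vs G='10': no prefix
  A='00' vs D='11': no prefix
  H='01' vs A='00': no prefix
  H='01' vs G='10': no prefix
  H='01' vs D='11': no prefix
  G='10' vs A='00': no prefix
  G='10' vs H='01': no prefix
  G='10' vs D='11': no prefix
  D='11' vs A='00': no prefix
  D='11' vs H='01': no prefix
  D='11' vs G='10': no prefix
No violation found over all pairs.

YES -- this is a valid prefix code. No codeword is a prefix of any other codeword.


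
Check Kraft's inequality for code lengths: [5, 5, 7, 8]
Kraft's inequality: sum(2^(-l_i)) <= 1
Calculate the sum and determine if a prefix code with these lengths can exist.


Sum = 2^(-5) + 2^(-5) + 2^(-7) + 2^(-8)
    = 0.03125 + 0.03125 + 0.0078125 + 0.00390625
    = 19/256 = 0.07421875
Since 0.07421875 <= 1, Kraft's inequality IS satisfied.
A prefix code with these lengths CAN exist.

Kraft sum = 0.07421875. Satisfied.


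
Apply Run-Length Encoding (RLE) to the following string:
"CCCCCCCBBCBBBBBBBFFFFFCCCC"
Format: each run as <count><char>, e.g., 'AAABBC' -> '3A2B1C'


Scanning runs left to right:
  i=0: run of 'C' x 7 -> '7C'
  i=7: run of 'B' x 2 -> '2B'
  i=9: run of 'C' x 1 -> '1C'
  i=10: run of 'B' x 7 -> '7B'
  i=17: run of 'F' x 5 -> '5F'
  i=22: run of 'C' x 4 -> '4C'

RLE = 7C2B1C7B5F4C


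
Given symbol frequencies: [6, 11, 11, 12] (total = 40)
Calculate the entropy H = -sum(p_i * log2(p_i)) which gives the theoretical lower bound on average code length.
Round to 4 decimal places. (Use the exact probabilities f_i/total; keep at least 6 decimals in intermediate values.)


Per-symbol terms -p_i * log2(p_i) with p_i = f_i/40:
  p = 6/40 = 0.150000: log2(p) = -2.736966, -p*log2(p) = 0.410545
  p = 11/40 = 0.275000: log2(p) = -1.862496, -p*log2(p) = 0.512187
  p = 11/40 = 0.275000: log2(p) = -1.862496, -p*log2(p) = 0.512187
  p = 12/40 = 0.300000: log2(p) = -1.736966, -p*log2(p) = 0.521090
H = 0.410545 + 0.512187 + 0.512187 + 0.521090 = 1.956009

H = 1.956 bits/symbol


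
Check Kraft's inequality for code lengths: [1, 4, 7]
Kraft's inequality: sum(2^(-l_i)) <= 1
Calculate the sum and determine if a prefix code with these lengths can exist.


Sum = 2^(-1) + 2^(-4) + 2^(-7)
    = 0.5 + 0.0625 + 0.0078125
    = 73/128 = 0.5703125
Since 0.5703125 <= 1, Kraft's inequality IS satisfied.
A prefix code with these lengths CAN exist.

Kraft sum = 0.5703125. Satisfied.


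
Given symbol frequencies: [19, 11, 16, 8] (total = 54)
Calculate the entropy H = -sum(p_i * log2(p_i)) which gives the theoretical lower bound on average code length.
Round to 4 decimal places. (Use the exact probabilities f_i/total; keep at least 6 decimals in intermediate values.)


Per-symbol terms -p_i * log2(p_i) with p_i = f_i/54:
  p = 19/54 = 0.351852: log2(p) = -1.506960, -p*log2(p) = 0.530227
  p = 11/54 = 0.203704: log2(p) = -2.295456, -p*log2(p) = 0.467593
  p = 16/54 = 0.296296: log2(p) = -1.754888, -p*log2(p) = 0.519967
  p = 8/54 = 0.148148: log2(p) = -2.754888, -p*log2(p) = 0.408131
H = 0.530227 + 0.467593 + 0.519967 + 0.408131 = 1.925918

H = 1.9259 bits/symbol


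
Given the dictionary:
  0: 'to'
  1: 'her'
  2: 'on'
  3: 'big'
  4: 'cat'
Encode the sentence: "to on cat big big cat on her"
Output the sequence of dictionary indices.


Look up each word in the dictionary:
  'to' -> 0
  'on' -> 2
  'cat' -> 4
  'big' -> 3
  'big' -> 3
  'cat' -> 4
  'on' -> 2
  'her' -> 1

Encoded: [0, 2, 4, 3, 3, 4, 2, 1]


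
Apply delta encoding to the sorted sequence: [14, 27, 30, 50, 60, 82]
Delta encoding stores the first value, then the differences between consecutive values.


First value: 14
Deltas:
  27 - 14 = 13
  30 - 27 = 3
  50 - 30 = 20
  60 - 50 = 10
  82 - 60 = 22


Delta encoded: [14, 13, 3, 20, 10, 22]


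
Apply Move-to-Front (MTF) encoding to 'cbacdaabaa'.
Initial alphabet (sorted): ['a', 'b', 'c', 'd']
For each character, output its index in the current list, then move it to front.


MTF encoding:
'c': index 2 in ['a', 'b', 'c', 'd'] -> ['c', 'a', 'b', 'd']
'b': index 2 in ['c', 'a', 'b', 'd'] -> ['b', 'c', 'a', 'd']
'a': index 2 in ['b', 'c', 'a', 'd'] -> ['a', 'b', 'c', 'd']
'c': index 2 in ['a', 'b', 'c', 'd'] -> ['c', 'a', 'b', 'd']
'd': index 3 in ['c', 'a', 'b', 'd'] -> ['d', 'c', 'a', 'b']
'a': index 2 in ['d', 'c', 'a', 'b'] -> ['a', 'd', 'c', 'b']
'a': index 0 in ['a', 'd', 'c', 'b'] -> ['a', 'd', 'c', 'b']
'b': index 3 in ['a', 'd', 'c', 'b'] -> ['b', 'a', 'd', 'c']
'a': index 1 in ['b', 'a', 'd', 'c'] -> ['a', 'b', 'd', 'c']
'a': index 0 in ['a', 'b', 'd', 'c'] -> ['a', 'b', 'd', 'c']


Output: [2, 2, 2, 2, 3, 2, 0, 3, 1, 0]


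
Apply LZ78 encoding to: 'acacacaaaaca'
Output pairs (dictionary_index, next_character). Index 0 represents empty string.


LZ78 encoding steps:
Dictionary: {0: ''}
Step 1: w='' (idx 0), next='a' -> output (0, 'a'), add 'a' as idx 1
Step 2: w='' (idx 0), next='c' -> output (0, 'c'), add 'c' as idx 2
Step 3: w='a' (idx 1), next='c' -> output (1, 'c'), add 'ac' as idx 3
Step 4: w='ac' (idx 3), next='a' -> output (3, 'a'), add 'aca' as idx 4
Step 5: w='a' (idx 1), next='a' -> output (1, 'a'), add 'aa' as idx 5
Step 6: w='aca' (idx 4), end of input -> output (4, '')


Encoded: [(0, 'a'), (0, 'c'), (1, 'c'), (3, 'a'), (1, 'a'), (4, '')]


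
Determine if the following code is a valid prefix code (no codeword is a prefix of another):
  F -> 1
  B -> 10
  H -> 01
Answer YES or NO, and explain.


Checking each pair (does one codeword prefix another?):
  F='1' vs B='10': prefix -- VIOLATION

NO -- this is NOT a valid prefix code. F (1) is a prefix of B (10).


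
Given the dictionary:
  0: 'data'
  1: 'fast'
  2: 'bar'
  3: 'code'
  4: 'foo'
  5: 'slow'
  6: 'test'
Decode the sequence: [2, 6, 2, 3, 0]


Look up each index in the dictionary:
  2 -> 'bar'
  6 -> 'test'
  2 -> 'bar'
  3 -> 'code'
  0 -> 'data'

Decoded: "bar test bar code data"


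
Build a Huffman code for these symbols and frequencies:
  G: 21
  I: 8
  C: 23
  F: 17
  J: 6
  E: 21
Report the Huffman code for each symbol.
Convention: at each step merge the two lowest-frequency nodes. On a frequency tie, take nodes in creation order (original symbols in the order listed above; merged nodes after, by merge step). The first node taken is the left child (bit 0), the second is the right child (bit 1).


Huffman tree construction:
Step 1: Merge J(6) + I(8) = 14
Step 2: Merge (J+I)(14) + F(17) = 31
Step 3: Merge G(21) + E(21) = 42
Step 4: Merge C(23) + ((J+I)+F)(31) = 54
Step 5: Merge (G+E)(42) + (C+((J+I)+F))(54) = 96
Read each symbol's code off the tree from the root (left child = 0, right child = 1).

Codes:
  G: 00 (length 2)
  I: 1101 (length 4)
  C: 10 (length 2)
  F: 111 (length 3)
  J: 1100 (length 4)
  E: 01 (length 2)
Average code length: 237/96 = 2.4688 bits/symbol


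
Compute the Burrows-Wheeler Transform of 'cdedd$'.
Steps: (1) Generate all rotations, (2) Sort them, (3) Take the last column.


Rotations (sorted):
  0: $cdedd -> last char: d
  1: cdedd$ -> last char: $
  2: d$cded -> last char: d
  3: dd$cde -> last char: e
  4: dedd$c -> last char: c
  5: edd$cd -> last char: d


BWT = d$decd


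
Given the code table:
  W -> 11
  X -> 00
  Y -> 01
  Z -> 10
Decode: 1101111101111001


Decoding:
11 -> W
01 -> Y
11 -> W
11 -> W
01 -> Y
11 -> W
10 -> Z
01 -> Y


Result: WYWWYWZY


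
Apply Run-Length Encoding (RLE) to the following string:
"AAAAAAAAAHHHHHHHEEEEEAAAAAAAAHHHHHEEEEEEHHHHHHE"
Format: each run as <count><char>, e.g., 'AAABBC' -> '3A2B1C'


Scanning runs left to right:
  i=0: run of 'A' x 9 -> '9A'
  i=9: run of 'H' x 7 -> '7H'
  i=16: run of 'E' x 5 -> '5E'
  i=21: run of 'A' x 8 -> '8A'
  i=29: run of 'H' x 5 -> '5H'
  i=34: run of 'E' x 6 -> '6E'
  i=40: run of 'H' x 6 -> '6H'
  i=46: run of 'E' x 1 -> '1E'

RLE = 9A7H5E8A5H6E6H1E


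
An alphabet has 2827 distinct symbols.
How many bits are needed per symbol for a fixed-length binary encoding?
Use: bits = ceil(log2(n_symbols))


log2(2827) = 11.4651
Bracket: 2^11 = 2048 < 2827 <= 2^12 = 4096
So ceil(log2(2827)) = 12

bits = ceil(log2(2827)) = ceil(11.4651) = 12 bits


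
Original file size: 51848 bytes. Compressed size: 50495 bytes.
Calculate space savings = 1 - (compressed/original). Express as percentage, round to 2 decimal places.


ratio = compressed/original = 50495/51848 = 0.973904
savings = 1 - ratio = 1 - 0.973904 = 0.026096
as a percentage: 0.026096 * 100 = 2.61%

Space savings = 1 - 50495/51848 = 2.61%


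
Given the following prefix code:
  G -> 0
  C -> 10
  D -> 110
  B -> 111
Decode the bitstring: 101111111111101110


Decoding step by step:
Bits 10 -> C
Bits 111 -> B
Bits 111 -> B
Bits 111 -> B
Bits 110 -> D
Bits 111 -> B
Bits 0 -> G


Decoded message: CBBBDBG


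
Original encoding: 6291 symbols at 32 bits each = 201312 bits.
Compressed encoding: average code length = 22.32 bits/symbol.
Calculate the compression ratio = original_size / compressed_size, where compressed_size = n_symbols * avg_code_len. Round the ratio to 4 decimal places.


original_size = n_symbols * orig_bits = 6291 * 32 = 201312 bits
compressed_size = n_symbols * avg_code_len = 6291 * 22.32 = 140415.12 bits
ratio = original_size / compressed_size = 201312 / 140415.12 = 1.4337

Compression ratio = 1.4337


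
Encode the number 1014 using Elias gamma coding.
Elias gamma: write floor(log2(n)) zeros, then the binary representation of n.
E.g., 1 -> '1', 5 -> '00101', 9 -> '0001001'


num_bits = floor(log2(1014)) + 1 = 10
leading_zeros = num_bits - 1 = 9
binary(1014) = 1111110110

Elias gamma(1014) = '000000000' + '1111110110' = 0000000001111110110 (19 bits)


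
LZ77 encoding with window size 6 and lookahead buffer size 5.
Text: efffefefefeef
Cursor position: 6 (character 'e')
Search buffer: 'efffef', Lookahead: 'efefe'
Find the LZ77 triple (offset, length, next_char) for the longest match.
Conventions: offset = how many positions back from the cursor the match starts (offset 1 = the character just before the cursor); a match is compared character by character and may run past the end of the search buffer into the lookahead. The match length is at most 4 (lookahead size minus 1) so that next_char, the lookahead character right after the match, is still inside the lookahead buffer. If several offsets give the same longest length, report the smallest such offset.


Try each offset into the search buffer:
  offset=1 (pos 5, char 'f'): match length 0
  offset=2 (pos 4, char 'e'): match length 4
  offset=3 (pos 3, char 'f'): match length 0
  offset=4 (pos 2, char 'f'): match length 0
  offset=5 (pos 1, char 'f'): match length 0
  offset=6 (pos 0, char 'e'): match length 2
Longest match has length 4 at offset 2.
next_char = character at position 6 + 4 = 10 -> 'e'

Best match: offset=2, length=4 (matching 'efef' starting at position 4)
LZ77 triple: (2, 4, 'e')


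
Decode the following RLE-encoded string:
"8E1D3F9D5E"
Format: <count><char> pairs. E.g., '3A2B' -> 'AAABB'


Expanding each <count><char> pair:
  8E -> 'EEEEEEEE'
  1D -> 'D'
  3F -> 'FFF'
  9D -> 'DDDDDDDDD'
  5E -> 'EEEEE'

Decoded = EEEEEEEEDFFFDDDDDDDDDEEEEE


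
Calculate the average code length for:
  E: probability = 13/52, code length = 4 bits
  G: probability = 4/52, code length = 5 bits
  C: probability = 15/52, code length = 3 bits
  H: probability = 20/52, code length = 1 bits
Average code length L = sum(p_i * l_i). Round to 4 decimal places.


Weighted contributions p_i * l_i:
  E: (13/52) * 4 = 52/52
  G: (4/52) * 5 = 20/52
  C: (15/52) * 3 = 45/52
  H: (20/52) * 1 = 20/52
Sum = (52 + 20 + 45 + 20)/52 = 137/52

L = 137/52 = 2.6346 bits/symbol


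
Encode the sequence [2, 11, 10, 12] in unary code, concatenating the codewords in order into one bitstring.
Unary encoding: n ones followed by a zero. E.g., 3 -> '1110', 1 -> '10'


Encode each number as n ones followed by a terminating 0:
  2 -> 110 (3 bits)
  11 -> 111111111110 (12 bits)
  10 -> 11111111110 (11 bits)
  12 -> 1111111111110 (13 bits)
Total length = 3 + 12 + 11 + 13 = 39 bits.

Unary([2, 11, 10, 12]) = 110111111111110111111111101111111111110 (39 bits)


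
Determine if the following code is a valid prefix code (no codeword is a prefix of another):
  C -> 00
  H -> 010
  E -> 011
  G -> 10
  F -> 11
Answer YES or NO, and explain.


Checking each pair (does one codeword prefix another?):
  C='00' vs H='010': no prefix
  C='00' vs E='011': no prefix
  C='00' vs G='10': no prefix
  C='00' vs F='11': no prefix
  H='010' vs C='00': no prefix
  H='010' vs E='011': no prefix
  H='010' vs G='10': no prefix
  H='010' vs F='11': no prefix
  E='011' vs C='00': no prefix
  E='011' vs H='010': no prefix
  E='011' vs G='10': no prefix
  E='011' vs F='11': no prefix
  G='10' vs C='00': no prefix
  G='10' vs H='010': no prefix
  G='10' vs E='011': no prefix
  G='10' vs F='11': no prefix
  F='11' vs C='00': no prefix
  F='11' vs H='010': no prefix
  F='11' vs E='011': no prefix
  F='11' vs G='10': no prefix
No violation found over all pairs.

YES -- this is a valid prefix code. No codeword is a prefix of any other codeword.


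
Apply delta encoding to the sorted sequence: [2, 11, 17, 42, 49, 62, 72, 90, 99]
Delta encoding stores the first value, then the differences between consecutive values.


First value: 2
Deltas:
  11 - 2 = 9
  17 - 11 = 6
  42 - 17 = 25
  49 - 42 = 7
  62 - 49 = 13
  72 - 62 = 10
  90 - 72 = 18
  99 - 90 = 9


Delta encoded: [2, 9, 6, 25, 7, 13, 10, 18, 9]


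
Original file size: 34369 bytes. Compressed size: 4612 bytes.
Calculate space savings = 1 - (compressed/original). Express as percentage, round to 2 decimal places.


ratio = compressed/original = 4612/34369 = 0.134191
savings = 1 - ratio = 1 - 0.134191 = 0.865809
as a percentage: 0.865809 * 100 = 86.58%

Space savings = 1 - 4612/34369 = 86.58%


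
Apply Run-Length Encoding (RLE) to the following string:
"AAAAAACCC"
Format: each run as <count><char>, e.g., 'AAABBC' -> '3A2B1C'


Scanning runs left to right:
  i=0: run of 'A' x 6 -> '6A'
  i=6: run of 'C' x 3 -> '3C'

RLE = 6A3C


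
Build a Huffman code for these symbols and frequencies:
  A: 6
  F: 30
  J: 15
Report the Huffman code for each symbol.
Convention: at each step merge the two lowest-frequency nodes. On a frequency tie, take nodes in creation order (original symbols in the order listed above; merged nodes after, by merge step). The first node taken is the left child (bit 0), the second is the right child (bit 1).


Huffman tree construction:
Step 1: Merge A(6) + J(15) = 21
Step 2: Merge (A+J)(21) + F(30) = 51
Read each symbol's code off the tree from the root (left child = 0, right child = 1).

Codes:
  A: 00 (length 2)
  F: 1 (length 1)
  J: 01 (length 2)
Average code length: 72/51 = 1.4118 bits/symbol


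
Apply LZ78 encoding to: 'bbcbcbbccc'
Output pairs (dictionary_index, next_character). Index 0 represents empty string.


LZ78 encoding steps:
Dictionary: {0: ''}
Step 1: w='' (idx 0), next='b' -> output (0, 'b'), add 'b' as idx 1
Step 2: w='b' (idx 1), next='c' -> output (1, 'c'), add 'bc' as idx 2
Step 3: w='bc' (idx 2), next='b' -> output (2, 'b'), add 'bcb' as idx 3
Step 4: w='bc' (idx 2), next='c' -> output (2, 'c'), add 'bcc' as idx 4
Step 5: w='' (idx 0), next='c' -> output (0, 'c'), add 'c' as idx 5


Encoded: [(0, 'b'), (1, 'c'), (2, 'b'), (2, 'c'), (0, 'c')]


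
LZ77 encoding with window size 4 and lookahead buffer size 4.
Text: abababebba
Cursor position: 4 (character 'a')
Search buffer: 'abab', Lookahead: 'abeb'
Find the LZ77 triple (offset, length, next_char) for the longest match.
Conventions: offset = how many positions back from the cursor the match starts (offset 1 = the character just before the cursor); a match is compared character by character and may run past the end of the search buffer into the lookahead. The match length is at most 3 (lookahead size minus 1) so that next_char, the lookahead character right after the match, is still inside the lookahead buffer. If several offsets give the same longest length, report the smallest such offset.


Try each offset into the search buffer:
  offset=1 (pos 3, char 'b'): match length 0
  offset=2 (pos 2, char 'a'): match length 2
  offset=3 (pos 1, char 'b'): match length 0
  offset=4 (pos 0, char 'a'): match length 2
Longest match has length 2, found at offsets 2, 4; take the smallest, offset 2.
next_char = character at position 4 + 2 = 6 -> 'e'

Best match: offset=2, length=2 (matching 'ab' starting at position 2)
LZ77 triple: (2, 2, 'e')


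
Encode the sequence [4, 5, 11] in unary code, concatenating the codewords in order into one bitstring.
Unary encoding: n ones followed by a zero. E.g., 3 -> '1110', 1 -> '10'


Encode each number as n ones followed by a terminating 0:
  4 -> 11110 (5 bits)
  5 -> 111110 (6 bits)
  11 -> 111111111110 (12 bits)
Total length = 5 + 6 + 12 = 23 bits.

Unary([4, 5, 11]) = 11110111110111111111110 (23 bits)


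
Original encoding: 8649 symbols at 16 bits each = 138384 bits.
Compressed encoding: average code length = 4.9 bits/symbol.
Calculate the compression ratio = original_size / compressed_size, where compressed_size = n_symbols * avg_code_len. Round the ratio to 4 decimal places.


original_size = n_symbols * orig_bits = 8649 * 16 = 138384 bits
compressed_size = n_symbols * avg_code_len = 8649 * 4.9 = 42380.1 bits
ratio = original_size / compressed_size = 138384 / 42380.1 = 3.2653

Compression ratio = 3.2653


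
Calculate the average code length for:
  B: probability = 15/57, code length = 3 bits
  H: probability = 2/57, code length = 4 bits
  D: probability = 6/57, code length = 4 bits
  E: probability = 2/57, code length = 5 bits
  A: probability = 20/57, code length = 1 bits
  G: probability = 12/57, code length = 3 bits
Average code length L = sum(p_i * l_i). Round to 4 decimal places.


Weighted contributions p_i * l_i:
  B: (15/57) * 3 = 45/57
  H: (2/57) * 4 = 8/57
  D: (6/57) * 4 = 24/57
  E: (2/57) * 5 = 10/57
  A: (20/57) * 1 = 20/57
  G: (12/57) * 3 = 36/57
Sum = (45 + 8 + 24 + 10 + 20 + 36)/57 = 143/57

L = 143/57 = 2.5088 bits/symbol


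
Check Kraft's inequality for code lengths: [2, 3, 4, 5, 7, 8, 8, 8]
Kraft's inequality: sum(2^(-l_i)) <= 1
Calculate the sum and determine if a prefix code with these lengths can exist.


Sum = 2^(-2) + 2^(-3) + 2^(-4) + 2^(-5) + 2^(-7) + 2^(-8) + 2^(-8) + 2^(-8)
    = 0.25 + 0.125 + 0.0625 + 0.03125 + 0.0078125 + 0.00390625 + 0.00390625 + 0.00390625
    = 125/256 = 0.48828125
Since 0.48828125 <= 1, Kraft's inequality IS satisfied.
A prefix code with these lengths CAN exist.

Kraft sum = 0.48828125. Satisfied.


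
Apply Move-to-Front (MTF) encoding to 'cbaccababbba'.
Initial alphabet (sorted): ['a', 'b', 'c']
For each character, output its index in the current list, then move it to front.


MTF encoding:
'c': index 2 in ['a', 'b', 'c'] -> ['c', 'a', 'b']
'b': index 2 in ['c', 'a', 'b'] -> ['b', 'c', 'a']
'a': index 2 in ['b', 'c', 'a'] -> ['a', 'b', 'c']
'c': index 2 in ['a', 'b', 'c'] -> ['c', 'a', 'b']
'c': index 0 in ['c', 'a', 'b'] -> ['c', 'a', 'b']
'a': index 1 in ['c', 'a', 'b'] -> ['a', 'c', 'b']
'b': index 2 in ['a', 'c', 'b'] -> ['b', 'a', 'c']
'a': index 1 in ['b', 'a', 'c'] -> ['a', 'b', 'c']
'b': index 1 in ['a', 'b', 'c'] -> ['b', 'a', 'c']
'b': index 0 in ['b', 'a', 'c'] -> ['b', 'a', 'c']
'b': index 0 in ['b', 'a', 'c'] -> ['b', 'a', 'c']
'a': index 1 in ['b', 'a', 'c'] -> ['a', 'b', 'c']


Output: [2, 2, 2, 2, 0, 1, 2, 1, 1, 0, 0, 1]


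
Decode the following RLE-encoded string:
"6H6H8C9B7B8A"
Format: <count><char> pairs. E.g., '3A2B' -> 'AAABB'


Expanding each <count><char> pair:
  6H -> 'HHHHHH'
  6H -> 'HHHHHH'
  8C -> 'CCCCCCCC'
  9B -> 'BBBBBBBBB'
  7B -> 'BBBBBBB'
  8A -> 'AAAAAAAA'

Decoded = HHHHHHHHHHHHCCCCCCCCBBBBBBBBBBBBBBBBAAAAAAAA


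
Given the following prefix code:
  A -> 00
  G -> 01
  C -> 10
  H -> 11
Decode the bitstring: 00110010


Decoding step by step:
Bits 00 -> A
Bits 11 -> H
Bits 00 -> A
Bits 10 -> C


Decoded message: AHAC


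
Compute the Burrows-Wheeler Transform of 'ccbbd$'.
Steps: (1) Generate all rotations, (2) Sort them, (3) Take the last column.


Rotations (sorted):
  0: $ccbbd -> last char: d
  1: bbd$cc -> last char: c
  2: bd$ccb -> last char: b
  3: cbbd$c -> last char: c
  4: ccbbd$ -> last char: $
  5: d$ccbb -> last char: b


BWT = dcbc$b


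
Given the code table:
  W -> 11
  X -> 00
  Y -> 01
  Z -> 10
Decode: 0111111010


Decoding:
01 -> Y
11 -> W
11 -> W
10 -> Z
10 -> Z


Result: YWWZZ


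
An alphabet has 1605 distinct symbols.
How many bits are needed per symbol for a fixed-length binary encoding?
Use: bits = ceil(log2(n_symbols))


log2(1605) = 10.6484
Bracket: 2^10 = 1024 < 1605 <= 2^11 = 2048
So ceil(log2(1605)) = 11

bits = ceil(log2(1605)) = ceil(10.6484) = 11 bits


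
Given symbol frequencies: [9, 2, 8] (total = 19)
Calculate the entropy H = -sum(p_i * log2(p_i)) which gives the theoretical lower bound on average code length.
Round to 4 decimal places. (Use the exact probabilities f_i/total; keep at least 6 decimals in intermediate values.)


Per-symbol terms -p_i * log2(p_i) with p_i = f_i/19:
  p = 9/19 = 0.473684: log2(p) = -1.078003, -p*log2(p) = 0.510633
  p = 2/19 = 0.105263: log2(p) = -3.247928, -p*log2(p) = 0.341887
  p = 8/19 = 0.421053: log2(p) = -1.247928, -p*log2(p) = 0.525443
H = 0.510633 + 0.341887 + 0.525443 = 1.377963

H = 1.378 bits/symbol


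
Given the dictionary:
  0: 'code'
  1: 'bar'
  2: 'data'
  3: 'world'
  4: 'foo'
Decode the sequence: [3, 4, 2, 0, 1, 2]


Look up each index in the dictionary:
  3 -> 'world'
  4 -> 'foo'
  2 -> 'data'
  0 -> 'code'
  1 -> 'bar'
  2 -> 'data'

Decoded: "world foo data code bar data"


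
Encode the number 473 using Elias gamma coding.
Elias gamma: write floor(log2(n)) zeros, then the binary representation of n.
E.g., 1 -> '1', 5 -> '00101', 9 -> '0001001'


num_bits = floor(log2(473)) + 1 = 9
leading_zeros = num_bits - 1 = 8
binary(473) = 111011001

Elias gamma(473) = '00000000' + '111011001' = 00000000111011001 (17 bits)


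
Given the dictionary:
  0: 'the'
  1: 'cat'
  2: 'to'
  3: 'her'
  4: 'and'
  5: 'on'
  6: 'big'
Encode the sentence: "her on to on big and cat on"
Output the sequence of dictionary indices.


Look up each word in the dictionary:
  'her' -> 3
  'on' -> 5
  'to' -> 2
  'on' -> 5
  'big' -> 6
  'and' -> 4
  'cat' -> 1
  'on' -> 5

Encoded: [3, 5, 2, 5, 6, 4, 1, 5]


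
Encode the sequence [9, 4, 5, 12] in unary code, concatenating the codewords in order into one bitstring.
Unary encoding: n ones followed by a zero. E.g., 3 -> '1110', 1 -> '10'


Encode each number as n ones followed by a terminating 0:
  9 -> 1111111110 (10 bits)
  4 -> 11110 (5 bits)
  5 -> 111110 (6 bits)
  12 -> 1111111111110 (13 bits)
Total length = 10 + 5 + 6 + 13 = 34 bits.

Unary([9, 4, 5, 12]) = 1111111110111101111101111111111110 (34 bits)


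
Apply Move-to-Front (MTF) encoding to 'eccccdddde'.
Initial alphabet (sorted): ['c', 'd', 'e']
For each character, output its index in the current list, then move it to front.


MTF encoding:
'e': index 2 in ['c', 'd', 'e'] -> ['e', 'c', 'd']
'c': index 1 in ['e', 'c', 'd'] -> ['c', 'e', 'd']
'c': index 0 in ['c', 'e', 'd'] -> ['c', 'e', 'd']
'c': index 0 in ['c', 'e', 'd'] -> ['c', 'e', 'd']
'c': index 0 in ['c', 'e', 'd'] -> ['c', 'e', 'd']
'd': index 2 in ['c', 'e', 'd'] -> ['d', 'c', 'e']
'd': index 0 in ['d', 'c', 'e'] -> ['d', 'c', 'e']
'd': index 0 in ['d', 'c', 'e'] -> ['d', 'c', 'e']
'd': index 0 in ['d', 'c', 'e'] -> ['d', 'c', 'e']
'e': index 2 in ['d', 'c', 'e'] -> ['e', 'd', 'c']


Output: [2, 1, 0, 0, 0, 2, 0, 0, 0, 2]


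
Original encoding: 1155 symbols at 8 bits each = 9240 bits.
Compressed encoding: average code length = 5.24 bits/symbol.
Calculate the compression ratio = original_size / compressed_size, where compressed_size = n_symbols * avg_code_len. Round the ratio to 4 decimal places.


original_size = n_symbols * orig_bits = 1155 * 8 = 9240 bits
compressed_size = n_symbols * avg_code_len = 1155 * 5.24 = 6052.2 bits
ratio = original_size / compressed_size = 9240 / 6052.2 = 1.5267

Compression ratio = 1.5267


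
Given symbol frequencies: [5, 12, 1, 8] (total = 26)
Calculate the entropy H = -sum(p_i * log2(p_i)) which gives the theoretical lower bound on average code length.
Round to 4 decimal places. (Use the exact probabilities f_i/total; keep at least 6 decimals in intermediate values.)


Per-symbol terms -p_i * log2(p_i) with p_i = f_i/26:
  p = 5/26 = 0.192308: log2(p) = -2.378512, -p*log2(p) = 0.457406
  p = 12/26 = 0.461538: log2(p) = -1.115477, -p*log2(p) = 0.514836
  p = 1/26 = 0.038462: log2(p) = -4.700440, -p*log2(p) = 0.180786
  p = 8/26 = 0.307692: log2(p) = -1.700440, -p*log2(p) = 0.523212
H = 0.457406 + 0.514836 + 0.180786 + 0.523212 = 1.676240

H = 1.6762 bits/symbol


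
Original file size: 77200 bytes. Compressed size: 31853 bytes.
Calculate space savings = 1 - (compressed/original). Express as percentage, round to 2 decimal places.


ratio = compressed/original = 31853/77200 = 0.412604
savings = 1 - ratio = 1 - 0.412604 = 0.587396
as a percentage: 0.587396 * 100 = 58.74%

Space savings = 1 - 31853/77200 = 58.74%


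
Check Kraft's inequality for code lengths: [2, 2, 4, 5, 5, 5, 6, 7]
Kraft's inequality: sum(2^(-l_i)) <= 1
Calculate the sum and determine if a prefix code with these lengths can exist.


Sum = 2^(-2) + 2^(-2) + 2^(-4) + 2^(-5) + 2^(-5) + 2^(-5) + 2^(-6) + 2^(-7)
    = 0.25 + 0.25 + 0.0625 + 0.03125 + 0.03125 + 0.03125 + 0.015625 + 0.0078125
    = 87/128 = 0.6796875
Since 0.6796875 <= 1, Kraft's inequality IS satisfied.
A prefix code with these lengths CAN exist.

Kraft sum = 0.6796875. Satisfied.


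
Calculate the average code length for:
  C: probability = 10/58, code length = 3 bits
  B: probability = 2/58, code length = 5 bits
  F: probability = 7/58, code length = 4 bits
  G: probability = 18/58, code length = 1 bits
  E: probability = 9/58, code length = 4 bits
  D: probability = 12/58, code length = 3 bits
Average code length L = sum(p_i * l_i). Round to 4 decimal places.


Weighted contributions p_i * l_i:
  C: (10/58) * 3 = 30/58
  B: (2/58) * 5 = 10/58
  F: (7/58) * 4 = 28/58
  G: (18/58) * 1 = 18/58
  E: (9/58) * 4 = 36/58
  D: (12/58) * 3 = 36/58
Sum = (30 + 10 + 28 + 18 + 36 + 36)/58 = 158/58

L = 158/58 = 2.7241 bits/symbol


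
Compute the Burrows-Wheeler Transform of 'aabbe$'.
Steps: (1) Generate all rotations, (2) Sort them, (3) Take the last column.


Rotations (sorted):
  0: $aabbe -> last char: e
  1: aabbe$ -> last char: $
  2: abbe$a -> last char: a
  3: bbe$aa -> last char: a
  4: be$aab -> last char: b
  5: e$aabb -> last char: b


BWT = e$aabb


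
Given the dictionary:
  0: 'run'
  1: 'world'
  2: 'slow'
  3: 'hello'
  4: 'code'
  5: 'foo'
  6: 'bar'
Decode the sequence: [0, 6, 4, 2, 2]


Look up each index in the dictionary:
  0 -> 'run'
  6 -> 'bar'
  4 -> 'code'
  2 -> 'slow'
  2 -> 'slow'

Decoded: "run bar code slow slow"


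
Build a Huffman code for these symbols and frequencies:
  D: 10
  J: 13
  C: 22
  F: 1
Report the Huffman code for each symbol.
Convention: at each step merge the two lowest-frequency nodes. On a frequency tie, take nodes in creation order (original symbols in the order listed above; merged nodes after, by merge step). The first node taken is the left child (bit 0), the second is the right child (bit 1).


Huffman tree construction:
Step 1: Merge F(1) + D(10) = 11
Step 2: Merge (F+D)(11) + J(13) = 24
Step 3: Merge C(22) + ((F+D)+J)(24) = 46
Read each symbol's code off the tree from the root (left child = 0, right child = 1).

Codes:
  D: 101 (length 3)
  J: 11 (length 2)
  C: 0 (length 1)
  F: 100 (length 3)
Average code length: 81/46 = 1.7609 bits/symbol


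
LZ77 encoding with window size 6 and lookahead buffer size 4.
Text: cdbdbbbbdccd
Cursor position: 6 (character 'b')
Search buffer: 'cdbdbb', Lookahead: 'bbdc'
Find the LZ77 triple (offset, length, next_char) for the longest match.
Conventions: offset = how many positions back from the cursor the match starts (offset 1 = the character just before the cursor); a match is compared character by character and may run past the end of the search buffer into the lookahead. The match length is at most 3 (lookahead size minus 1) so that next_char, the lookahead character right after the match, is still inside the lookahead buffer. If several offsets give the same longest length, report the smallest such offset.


Try each offset into the search buffer:
  offset=1 (pos 5, char 'b'): match length 2
  offset=2 (pos 4, char 'b'): match length 2
  offset=3 (pos 3, char 'd'): match length 0
  offset=4 (pos 2, char 'b'): match length 1
  offset=5 (pos 1, char 'd'): match length 0
  offset=6 (pos 0, char 'c'): match length 0
Longest match has length 2, found at offsets 1, 2; take the smallest, offset 1.
next_char = character at position 6 + 2 = 8 -> 'd'

Best match: offset=1, length=2 (matching 'bb' starting at position 5)
LZ77 triple: (1, 2, 'd')


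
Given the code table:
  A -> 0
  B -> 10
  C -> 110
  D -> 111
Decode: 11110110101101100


Decoding:
111 -> D
10 -> B
110 -> C
10 -> B
110 -> C
110 -> C
0 -> A


Result: DBCBCCA


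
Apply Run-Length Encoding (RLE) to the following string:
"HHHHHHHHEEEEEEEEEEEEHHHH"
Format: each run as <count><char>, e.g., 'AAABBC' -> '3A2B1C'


Scanning runs left to right:
  i=0: run of 'H' x 8 -> '8H'
  i=8: run of 'E' x 12 -> '12E'
  i=20: run of 'H' x 4 -> '4H'

RLE = 8H12E4H


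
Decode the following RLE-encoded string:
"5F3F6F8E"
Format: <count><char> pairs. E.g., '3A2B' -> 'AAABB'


Expanding each <count><char> pair:
  5F -> 'FFFFF'
  3F -> 'FFF'
  6F -> 'FFFFFF'
  8E -> 'EEEEEEEE'

Decoded = FFFFFFFFFFFFFFEEEEEEEE


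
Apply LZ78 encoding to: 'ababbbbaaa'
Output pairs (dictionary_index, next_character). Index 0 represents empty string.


LZ78 encoding steps:
Dictionary: {0: ''}
Step 1: w='' (idx 0), next='a' -> output (0, 'a'), add 'a' as idx 1
Step 2: w='' (idx 0), next='b' -> output (0, 'b'), add 'b' as idx 2
Step 3: w='a' (idx 1), next='b' -> output (1, 'b'), add 'ab' as idx 3
Step 4: w='b' (idx 2), next='b' -> output (2, 'b'), add 'bb' as idx 4
Step 5: w='b' (idx 2), next='a' -> output (2, 'a'), add 'ba' as idx 5
Step 6: w='a' (idx 1), next='a' -> output (1, 'a'), add 'aa' as idx 6


Encoded: [(0, 'a'), (0, 'b'), (1, 'b'), (2, 'b'), (2, 'a'), (1, 'a')]


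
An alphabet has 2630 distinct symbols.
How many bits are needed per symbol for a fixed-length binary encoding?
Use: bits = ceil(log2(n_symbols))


log2(2630) = 11.3608
Bracket: 2^11 = 2048 < 2630 <= 2^12 = 4096
So ceil(log2(2630)) = 12

bits = ceil(log2(2630)) = ceil(11.3608) = 12 bits


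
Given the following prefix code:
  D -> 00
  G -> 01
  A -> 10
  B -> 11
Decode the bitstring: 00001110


Decoding step by step:
Bits 00 -> D
Bits 00 -> D
Bits 11 -> B
Bits 10 -> A


Decoded message: DDBA


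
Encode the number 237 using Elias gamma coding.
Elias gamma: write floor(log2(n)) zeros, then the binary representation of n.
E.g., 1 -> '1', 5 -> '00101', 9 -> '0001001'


num_bits = floor(log2(237)) + 1 = 8
leading_zeros = num_bits - 1 = 7
binary(237) = 11101101

Elias gamma(237) = '0000000' + '11101101' = 000000011101101 (15 bits)


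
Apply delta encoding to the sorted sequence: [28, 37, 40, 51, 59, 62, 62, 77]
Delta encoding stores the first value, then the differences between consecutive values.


First value: 28
Deltas:
  37 - 28 = 9
  40 - 37 = 3
  51 - 40 = 11
  59 - 51 = 8
  62 - 59 = 3
  62 - 62 = 0
  77 - 62 = 15


Delta encoded: [28, 9, 3, 11, 8, 3, 0, 15]


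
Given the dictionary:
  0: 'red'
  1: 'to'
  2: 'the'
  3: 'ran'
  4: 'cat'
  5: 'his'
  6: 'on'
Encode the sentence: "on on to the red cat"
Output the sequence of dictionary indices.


Look up each word in the dictionary:
  'on' -> 6
  'on' -> 6
  'to' -> 1
  'the' -> 2
  'red' -> 0
  'cat' -> 4

Encoded: [6, 6, 1, 2, 0, 4]


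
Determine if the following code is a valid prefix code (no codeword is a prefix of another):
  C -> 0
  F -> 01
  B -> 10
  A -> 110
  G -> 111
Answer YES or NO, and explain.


Checking each pair (does one codeword prefix another?):
  C='0' vs F='01': prefix -- VIOLATION

NO -- this is NOT a valid prefix code. C (0) is a prefix of F (01).


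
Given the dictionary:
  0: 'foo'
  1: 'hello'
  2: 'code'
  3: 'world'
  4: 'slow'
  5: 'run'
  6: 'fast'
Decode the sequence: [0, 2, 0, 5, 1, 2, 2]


Look up each index in the dictionary:
  0 -> 'foo'
  2 -> 'code'
  0 -> 'foo'
  5 -> 'run'
  1 -> 'hello'
  2 -> 'code'
  2 -> 'code'

Decoded: "foo code foo run hello code code"


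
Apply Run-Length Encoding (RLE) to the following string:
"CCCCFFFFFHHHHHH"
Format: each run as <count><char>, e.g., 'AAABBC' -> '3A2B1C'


Scanning runs left to right:
  i=0: run of 'C' x 4 -> '4C'
  i=4: run of 'F' x 5 -> '5F'
  i=9: run of 'H' x 6 -> '6H'

RLE = 4C5F6H


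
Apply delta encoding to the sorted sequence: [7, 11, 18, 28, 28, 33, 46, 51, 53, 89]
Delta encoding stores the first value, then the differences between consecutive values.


First value: 7
Deltas:
  11 - 7 = 4
  18 - 11 = 7
  28 - 18 = 10
  28 - 28 = 0
  33 - 28 = 5
  46 - 33 = 13
  51 - 46 = 5
  53 - 51 = 2
  89 - 53 = 36


Delta encoded: [7, 4, 7, 10, 0, 5, 13, 5, 2, 36]


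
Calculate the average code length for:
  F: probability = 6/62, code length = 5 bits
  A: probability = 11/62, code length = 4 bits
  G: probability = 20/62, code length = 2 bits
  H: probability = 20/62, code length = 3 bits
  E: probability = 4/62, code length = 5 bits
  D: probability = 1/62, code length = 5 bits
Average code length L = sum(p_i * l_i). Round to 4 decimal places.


Weighted contributions p_i * l_i:
  F: (6/62) * 5 = 30/62
  A: (11/62) * 4 = 44/62
  G: (20/62) * 2 = 40/62
  H: (20/62) * 3 = 60/62
  E: (4/62) * 5 = 20/62
  D: (1/62) * 5 = 5/62
Sum = (30 + 44 + 40 + 60 + 20 + 5)/62 = 199/62

L = 199/62 = 3.2097 bits/symbol


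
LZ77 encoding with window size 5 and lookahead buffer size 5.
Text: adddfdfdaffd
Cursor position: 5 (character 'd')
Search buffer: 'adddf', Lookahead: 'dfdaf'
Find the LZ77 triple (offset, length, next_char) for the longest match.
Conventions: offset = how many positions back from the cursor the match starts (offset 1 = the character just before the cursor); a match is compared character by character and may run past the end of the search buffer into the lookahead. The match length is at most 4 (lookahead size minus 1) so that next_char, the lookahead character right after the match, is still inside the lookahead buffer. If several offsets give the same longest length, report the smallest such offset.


Try each offset into the search buffer:
  offset=1 (pos 4, char 'f'): match length 0
  offset=2 (pos 3, char 'd'): match length 3
  offset=3 (pos 2, char 'd'): match length 1
  offset=4 (pos 1, char 'd'): match length 1
  offset=5 (pos 0, char 'a'): match length 0
Longest match has length 3 at offset 2.
next_char = character at position 5 + 3 = 8 -> 'a'

Best match: offset=2, length=3 (matching 'dfd' starting at position 3)
LZ77 triple: (2, 3, 'a')


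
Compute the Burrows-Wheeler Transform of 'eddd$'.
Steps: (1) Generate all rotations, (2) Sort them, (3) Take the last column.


Rotations (sorted):
  0: $eddd -> last char: d
  1: d$edd -> last char: d
  2: dd$ed -> last char: d
  3: ddd$e -> last char: e
  4: eddd$ -> last char: $


BWT = ddde$
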